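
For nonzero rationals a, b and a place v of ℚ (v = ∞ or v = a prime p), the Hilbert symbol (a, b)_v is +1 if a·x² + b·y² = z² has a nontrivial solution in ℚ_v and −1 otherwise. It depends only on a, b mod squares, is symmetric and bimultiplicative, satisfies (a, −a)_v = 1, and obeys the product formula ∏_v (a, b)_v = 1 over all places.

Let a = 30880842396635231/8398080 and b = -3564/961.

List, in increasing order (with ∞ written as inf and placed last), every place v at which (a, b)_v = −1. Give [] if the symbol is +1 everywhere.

[7, 17]

Mod squares: a ≡ 595, b ≡ -11. Check v ∈ {∞, 2, 3, 5, 7, 11, 13, 17, 19, 31}.
v=3: a=3^-8·(≡1), b=3^4·(≡1) mod 3; (1|3)=+1, (1|3)=+1; (−1)^{-8·4·1}·(+1)^4·(+1)^-8 = +1.
v=13: a=13^2·(≡1), b=13^0·(≡2) mod 13; (1|13)=+1, (2|13)=-1; (−1)^{2·0·6}·(+1)^0·(-1)^2 = +1.
v=19: a=19^2·(≡11), b=19^0·(≡18) mod 19; (11|19)=+1, (18|19)=-1; (−1)^{2·0·9}·(+1)^0·(-1)^2 = +1.
v=31: a=31^0·(≡26), b=31^-2·(≡1) mod 31; (26|31)=-1, (1|31)=+1; (−1)^{0·-2·15}·(-1)^-2·(+1)^0 = +1.
v=11: a=11^6·(≡9), b=11^1·(≡7) mod 11; (9|11)=+1, (7|11)=-1; (−1)^{6·1·5}·(+1)^1·(-1)^6 = +1.
v=∞: 595 > 0 and -11 < 0  ⇒  (a,b)_∞ = +1.
v=17: a=17^1·(≡16), b=17^0·(≡12) mod 17; (16|17)=+1, (12|17)=-1; (−1)^{1·0·8}·(+1)^0·(-1)^1 = -1.
v=2: v_2(a)=-8, v_2(b)=2; units ≡ 3, 5 (mod 8); ε·ε+αω+βω = 1·0+-8·1+2·1 ≡ 0  ⇒  (a,b)_2 = +1.
v=7: a=7^5·(≡1), b=7^0·(≡3) mod 7; (1|7)=+1, (3|7)=-1; (−1)^{5·0·3}·(+1)^0·(-1)^5 = -1.
v=5: a=5^-1·(≡1), b=5^0·(≡1) mod 5; (1|5)=+1, (1|5)=+1; (−1)^{-1·0·2}·(+1)^0·(+1)^-1 = +1.
(595, -11 / ℚ) ramifies at {7, 17}: a division algebra.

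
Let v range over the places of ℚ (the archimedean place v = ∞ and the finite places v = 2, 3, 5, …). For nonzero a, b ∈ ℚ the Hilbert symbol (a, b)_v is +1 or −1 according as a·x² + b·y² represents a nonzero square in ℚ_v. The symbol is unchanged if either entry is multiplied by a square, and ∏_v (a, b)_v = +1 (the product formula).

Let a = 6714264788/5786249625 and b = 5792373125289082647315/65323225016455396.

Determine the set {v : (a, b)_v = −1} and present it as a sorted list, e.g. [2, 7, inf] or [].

Mod squares: a ≡ 5005, b ≡ 715. Check v ∈ {∞, 2, 3, 5, 7, 11, 13, 17, 19, 23, 29, 37}.
v=23: a=23^2·(≡5), b=23^2·(≡6) mod 23; (5|23)=-1, (6|23)=+1; (−1)^{2·2·11}·(-1)^2·(+1)^2 = +1.
v=∞: 5005 > 0 and 715 > 0  ⇒  (a,b)_∞ = +1.
v=19: a=19^0·(≡14), b=19^-2·(≡3) mod 19; (14|19)=-1, (3|19)=-1; (−1)^{0·-2·9}·(-1)^-2·(-1)^0 = +1.
v=5: a=5^-3·(≡4), b=5^1·(≡3) mod 5; (4|5)=+1, (3|5)=-1; (−1)^{-3·1·2}·(+1)^1·(-1)^-3 = -1.
v=29: a=29^2·(≡21), b=29^4·(≡8) mod 29; (21|29)=-1, (8|29)=-1; (−1)^{2·4·14}·(-1)^4·(-1)^2 = +1.
v=11: a=11^1·(≡9), b=11^3·(≡8) mod 11; (9|11)=+1, (8|11)=-1; (−1)^{1·3·5}·(+1)^3·(-1)^1 = +1.
v=3: a=3^-2·(≡1), b=3^2·(≡1) mod 3; (1|3)=+1, (1|3)=+1; (−1)^{-2·2·1}·(+1)^2·(+1)^-2 = +1.
v=17: a=17^-2·(≡5), b=17^-6·(≡1) mod 17; (5|17)=-1, (1|17)=+1; (−1)^{-2·-6·8}·(-1)^-6·(+1)^-2 = +1.
v=2: v_2(a)=2, v_2(b)=-2; units ≡ 5, 3 (mod 8); ε·ε+αω+βω = 0·1+2·1+-2·1 ≡ 0  ⇒  (a,b)_2 = +1.
v=7: a=7^3·(≡4), b=7^6·(≡4) mod 7; (4|7)=+1, (4|7)=+1; (−1)^{3·6·3}·(+1)^6·(+1)^3 = +1.
v=13: a=13^-1·(≡6), b=13^3·(≡3) mod 13; (6|13)=-1, (3|13)=+1; (−1)^{-1·3·6}·(-1)^3·(+1)^-1 = -1.
v=37: a=37^-2·(≡36), b=37^-4·(≡11) mod 37; (36|37)=+1, (11|37)=+1; (−1)^{-2·-4·18}·(+1)^-4·(+1)^-2 = +1.
|Ram(5005, 715)| = 2, even; anisotropic at {5, 13}.

[5, 13]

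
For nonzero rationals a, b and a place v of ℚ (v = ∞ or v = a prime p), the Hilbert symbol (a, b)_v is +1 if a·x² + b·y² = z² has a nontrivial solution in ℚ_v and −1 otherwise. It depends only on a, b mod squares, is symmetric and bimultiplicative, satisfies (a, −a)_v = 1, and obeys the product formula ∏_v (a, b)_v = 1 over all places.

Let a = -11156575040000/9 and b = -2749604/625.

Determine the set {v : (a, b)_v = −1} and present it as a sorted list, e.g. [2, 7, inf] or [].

(a, b) ≡ (-193154, -5681) mod (ℚ^×)²; places V = {2, 3, 5, 11, 13, 17, 19, 23, ∞}.
(a,b)_17: α=1, u≡5; β=0, v≡6 (mod 17); (5|17)=-1, (6|17)=-1; sign (−1)^0·-1^0·-1^1 = -1.
(a,b)_13: α=1, u≡10; β=1, v≡2 (mod 13); (10|13)=+1, (2|13)=-1; sign (−1)^0·+1^1·-1^1 = -1.
(a,b)_2: α=9, β=2; u≡7, v≡7 (mod 8); ε(u)ε(v)=1·1, αω(v)=9·0, βω(u)=2·0; sum ≡ 1  ⇒  -1.
(a,b)_∞: sgn(-193154)=−, sgn(-5681)=−, so -1.
(a,b)_19: α=3, u≡2; β=1, v≡6 (mod 19); (2|19)=-1, (6|19)=+1; sign (−1)^1·-1^1·+1^3 = +1.
(a,b)_11: α=0, u≡8; β=2, v≡10 (mod 11); (8|11)=-1, (10|11)=-1; sign (−1)^0·-1^2·-1^0 = +1.
(a,b)_5: α=4, u≡4; β=-4, v≡1 (mod 5); (4|5)=+1, (1|5)=+1; sign (−1)^0·+1^-4·+1^4 = +1.
(a,b)_3: α=-2, u≡1; β=0, v≡1 (mod 3); (1|3)=+1, (1|3)=+1; sign (−1)^0·+1^0·+1^-2 = +1.
(a,b)_23: α=1, u≡5; β=1, v≡13 (mod 23); (5|23)=-1, (13|23)=+1; sign (−1)^1·-1^1·+1^1 = +1.
|Ram(-193154, -5681)| = 4, even; anisotropic at {2, 13, 17, ∞}.

[2, 13, 17, inf]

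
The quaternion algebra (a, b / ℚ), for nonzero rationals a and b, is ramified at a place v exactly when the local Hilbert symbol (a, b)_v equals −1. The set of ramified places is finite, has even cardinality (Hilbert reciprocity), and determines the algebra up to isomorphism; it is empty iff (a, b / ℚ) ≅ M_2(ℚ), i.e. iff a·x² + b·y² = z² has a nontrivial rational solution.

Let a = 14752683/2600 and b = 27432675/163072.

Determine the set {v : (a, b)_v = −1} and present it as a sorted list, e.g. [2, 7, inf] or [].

(a, b) ≡ (352222, 176111) mod (ℚ^×)²; places V = {2, 3, 5, 7, 11, 13, 19, 23, 31, ∞}.
(a,b)_11: α=2, u≡8; β=0, v≡9 (mod 11); (8|11)=-1, (9|11)=+1; sign (−1)^0·-1^0·+1^2 = +1.
(a,b)_23: α=1, u≡20; β=1, v≡7 (mod 23); (20|23)=-1, (7|23)=-1; sign (−1)^1·-1^1·-1^1 = -1.
(a,b)_∞: sgn(352222)=+, sgn(176111)=+, so +1.
(a,b)_13: α=-1, u≡2; β=-1, v≡3 (mod 13); (2|13)=-1, (3|13)=+1; sign (−1)^0·-1^-1·+1^-1 = -1.
(a,b)_5: α=-2, u≡2; β=2, v≡1 (mod 5); (2|5)=-1, (1|5)=+1; sign (−1)^0·-1^2·+1^-2 = +1.
(a,b)_19: α=1, u≡18; β=1, v≡16 (mod 19); (18|19)=-1, (16|19)=+1; sign (−1)^1·-1^1·+1^1 = +1.
(a,b)_31: α=1, u≡28; β=1, v≡18 (mod 31); (28|31)=+1, (18|31)=+1; sign (−1)^1·+1^1·+1^1 = -1.
(a,b)_2: α=-3, β=-8; u≡7, v≡7 (mod 8); ε(u)ε(v)=1·1, αω(v)=-3·0, βω(u)=-8·0; sum ≡ 1  ⇒  -1.
(a,b)_7: α=0, u≡5; β=-2, v≡6 (mod 7); (5|7)=-1, (6|7)=-1; sign (−1)^0·-1^-2·-1^0 = +1.
(a,b)_3: α=2, u≡1; β=4, v≡2 (mod 3); (1|3)=+1, (2|3)=-1; sign (−1)^0·+1^4·-1^2 = +1.
Ram(352222, 176111) = {2, 13, 23, 31}; no ℚ_2-point on the conic.

[2, 13, 23, 31]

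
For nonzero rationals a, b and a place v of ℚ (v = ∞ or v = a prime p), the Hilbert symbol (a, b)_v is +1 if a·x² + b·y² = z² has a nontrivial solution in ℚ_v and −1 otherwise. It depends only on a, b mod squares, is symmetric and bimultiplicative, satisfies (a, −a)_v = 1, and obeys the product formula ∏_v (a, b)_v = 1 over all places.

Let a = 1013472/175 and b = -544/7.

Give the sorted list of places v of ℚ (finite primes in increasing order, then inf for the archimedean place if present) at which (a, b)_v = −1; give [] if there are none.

Mod squares: a ≡ 5474, b ≡ -238. Check v ∈ {∞, 2, 3, 5, 7, 17, 23}.
v=5: a=5^-2·(≡1), b=5^0·(≡3) mod 5; (1|5)=+1, (3|5)=-1; (−1)^{-2·0·2}·(+1)^0·(-1)^-2 = +1.
v=∞: 5474 > 0 and -238 < 0  ⇒  (a,b)_∞ = +1.
v=7: a=7^-1·(≡3), b=7^-1·(≡2) mod 7; (3|7)=-1, (2|7)=+1; (−1)^{-1·-1·3}·(-1)^-1·(+1)^-1 = +1.
v=2: v_2(a)=5, v_2(b)=5; units ≡ 1, 1 (mod 8); ε·ε+αω+βω = 0·0+5·0+5·0 ≡ 0  ⇒  (a,b)_2 = +1.
v=23: a=23^1·(≡3), b=23^0·(≡11) mod 23; (3|23)=+1, (11|23)=-1; (−1)^{1·0·11}·(+1)^0·(-1)^1 = -1.
v=17: a=17^1·(≡13), b=17^1·(≡10) mod 17; (13|17)=+1, (10|17)=-1; (−1)^{1·1·8}·(+1)^1·(-1)^1 = -1.
v=3: a=3^4·(≡2), b=3^0·(≡2) mod 3; (2|3)=-1, (2|3)=-1; (−1)^{4·0·1}·(-1)^0·(-1)^4 = +1.
Ram(5474, -238) = {17, 23}; no ℚ_17-point on the conic.

[17, 23]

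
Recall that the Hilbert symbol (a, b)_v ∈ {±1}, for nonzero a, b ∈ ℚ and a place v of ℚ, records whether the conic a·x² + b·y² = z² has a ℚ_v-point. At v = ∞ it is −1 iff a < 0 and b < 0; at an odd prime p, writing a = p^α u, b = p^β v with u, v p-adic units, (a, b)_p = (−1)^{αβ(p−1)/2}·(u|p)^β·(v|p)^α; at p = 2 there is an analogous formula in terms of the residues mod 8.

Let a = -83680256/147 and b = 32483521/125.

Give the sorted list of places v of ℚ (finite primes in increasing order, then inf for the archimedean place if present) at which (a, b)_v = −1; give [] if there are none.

(a, b) ≡ (-245157, 3314645) mod (ℚ^×)²; places V = {2, 3, 5, 7, 11, 17, 19, 23, 37, 41, ∞}.
(a,b)_∞: sgn(-245157)=−, sgn(3314645)=+, so +1.
(a,b)_11: α=1, u≡10; β=0, v≡1 (mod 11); (10|11)=-1, (1|11)=+1; sign (−1)^0·-1^0·+1^1 = +1.
(a,b)_7: α=-2, u≡4; β=2, v≡6 (mod 7); (4|7)=+1, (6|7)=-1; sign (−1)^0·+1^2·-1^-2 = +1.
(a,b)_19: α=1, u≡1; β=1, v≡7 (mod 19); (1|19)=+1, (7|19)=+1; sign (−1)^1·+1^1·+1^1 = -1.
(a,b)_41: α=0, u≡31; β=1, v≡19 (mod 41); (31|41)=+1, (19|41)=-1; sign (−1)^0·+1^1·-1^0 = +1.
(a,b)_23: α=1, u≡16; β=1, v≡15 (mod 23); (16|23)=+1, (15|23)=-1; sign (−1)^1·+1^1·-1^1 = +1.
(a,b)_3: α=-1, u≡1; β=0, v≡2 (mod 3); (1|3)=+1, (2|3)=-1; sign (−1)^0·+1^0·-1^-1 = -1.
(a,b)_2: α=10, β=0; u≡3, v≡5 (mod 8); ε(u)ε(v)=1·0, αω(v)=10·1, βω(u)=0·1; sum ≡ 0  ⇒  +1.
(a,b)_5: α=0, u≡2; β=-3, v≡1 (mod 5); (2|5)=-1, (1|5)=+1; sign (−1)^0·-1^-3·+1^0 = -1.
(a,b)_37: α=0, u≡20; β=1, v≡13 (mod 37); (20|37)=-1, (13|37)=-1; sign (−1)^0·-1^1·-1^0 = -1.
(a,b)_17: α=1, u≡3; β=0, v≡1 (mod 17); (3|17)=-1, (1|17)=+1; sign (−1)^0·-1^0·+1^1 = +1.
Ram(-245157, 3314645) = {3, 5, 19, 37}; no ℚ_3-point on the conic.

[3, 5, 19, 37]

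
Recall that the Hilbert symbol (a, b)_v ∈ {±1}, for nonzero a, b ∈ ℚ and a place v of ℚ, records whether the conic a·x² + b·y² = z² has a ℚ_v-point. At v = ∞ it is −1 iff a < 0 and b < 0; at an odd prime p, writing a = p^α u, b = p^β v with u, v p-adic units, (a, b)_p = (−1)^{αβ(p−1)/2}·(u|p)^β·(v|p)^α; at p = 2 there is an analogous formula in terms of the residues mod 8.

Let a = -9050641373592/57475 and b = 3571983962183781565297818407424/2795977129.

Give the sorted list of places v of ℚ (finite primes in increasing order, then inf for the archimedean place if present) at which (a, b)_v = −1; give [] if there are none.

Mod squares: a ≡ -576829778, b ≡ 706034. Check v ∈ {∞, 2, 3, 5, 7, 11, 13, 19, 23, 29, 37, 43, 47}.
v=13: a=13^2·(≡6), b=13^0·(≡1) mod 13; (6|13)=-1, (1|13)=+1; (−1)^{2·0·6}·(-1)^0·(+1)^2 = +1.
v=11: a=11^-2·(≡3), b=11^-4·(≡10) mod 11; (3|11)=+1, (10|11)=-1; (−1)^{-2·-4·5}·(+1)^-4·(-1)^-2 = +1.
v=2: v_2(a)=3, v_2(b)=9; units ≡ 7, 1 (mod 8); ε·ε+αω+βω = 1·0+3·0+9·0 ≡ 0  ⇒  (a,b)_2 = +1.
v=5: a=5^-2·(≡2), b=5^0·(≡1) mod 5; (2|5)=-1, (1|5)=+1; (−1)^{-2·0·2}·(-1)^0·(+1)^-2 = +1.
v=7: a=7^3·(≡3), b=7^9·(≡6) mod 7; (3|7)=-1, (6|7)=-1; (−1)^{3·9·3}·(-1)^9·(-1)^3 = -1.
v=19: a=19^-1·(≡7), b=19^-2·(≡14) mod 19; (7|19)=+1, (14|19)=-1; (−1)^{-1·-2·9}·(+1)^-2·(-1)^-1 = -1.
v=29: a=29^1·(≡10), b=29^3·(≡2) mod 29; (10|29)=-1, (2|29)=-1; (−1)^{1·3·14}·(-1)^3·(-1)^1 = +1.
v=37: a=37^1·(≡30), b=37^3·(≡3) mod 37; (30|37)=+1, (3|37)=+1; (−1)^{1·3·18}·(+1)^3·(+1)^1 = +1.
v=3: a=3^2·(≡1), b=3^6·(≡2) mod 3; (1|3)=+1, (2|3)=-1; (−1)^{2·6·1}·(+1)^6·(-1)^2 = +1.
v=43: a=43^1·(≡21), b=43^2·(≡25) mod 43; (21|43)=+1, (25|43)=+1; (−1)^{1·2·21}·(+1)^2·(+1)^1 = +1.
v=23: a=23^0·(≡22), b=23^-2·(≡3) mod 23; (22|23)=-1, (3|23)=+1; (−1)^{0·-2·11}·(-1)^-2·(+1)^0 = +1.
v=47: a=47^1·(≡34), b=47^3·(≡40) mod 47; (34|47)=+1, (40|47)=-1; (−1)^{1·3·23}·(+1)^3·(-1)^1 = +1.
v=∞: -576829778 < 0 and 706034 > 0  ⇒  (a,b)_∞ = +1.
|Ram(-576829778, 706034)| = 2, even; anisotropic at {7, 19}.

[7, 19]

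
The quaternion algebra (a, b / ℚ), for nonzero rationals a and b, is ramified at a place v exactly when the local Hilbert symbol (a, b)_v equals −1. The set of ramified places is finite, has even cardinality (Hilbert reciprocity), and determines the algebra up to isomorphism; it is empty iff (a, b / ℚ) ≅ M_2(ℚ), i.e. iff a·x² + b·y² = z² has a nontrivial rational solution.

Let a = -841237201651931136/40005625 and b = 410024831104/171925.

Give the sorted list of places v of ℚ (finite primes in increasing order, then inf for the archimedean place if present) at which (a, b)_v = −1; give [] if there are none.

[13, 17]

(a, b) ≡ (-6, 442) mod (ℚ^×)²; places V = {2, 3, 5, 7, 11, 13, 17, 23, 37, 53, ∞}.
(a,b)_7: α=0, u≡2; β=2, v≡4 (mod 7); (2|7)=+1, (4|7)=+1; sign (−1)^0·+1^2·+1^0 = +1.
(a,b)_∞: sgn(-6)=−, sgn(442)=+, so +1.
(a,b)_23: α=-2, u≡10; β=-2, v≡21 (mod 23); (10|23)=-1, (21|23)=-1; sign (−1)^0·-1^-2·-1^-2 = +1.
(a,b)_5: α=-4, u≡1; β=-2, v≡2 (mod 5); (1|5)=+1, (2|5)=-1; sign (−1)^0·+1^-2·-1^-4 = +1.
(a,b)_11: α=-2, u≡4; β=0, v≡7 (mod 11); (4|11)=+1, (7|11)=-1; sign (−1)^0·+1^0·-1^-2 = +1.
(a,b)_37: α=2, u≡2; β=2, v≡19 (mod 37); (2|37)=-1, (19|37)=-1; sign (−1)^0·-1^2·-1^2 = +1.
(a,b)_13: α=2, u≡6; β=-1, v≡11 (mod 13); (6|13)=-1, (11|13)=-1; sign (−1)^0·-1^-1·-1^2 = -1.
(a,b)_2: α=11, β=7; u≡5, v≡5 (mod 8); ε(u)ε(v)=0·0, αω(v)=11·1, βω(u)=7·1; sum ≡ 0  ⇒  +1.
(a,b)_3: α=7, u≡1; β=0, v≡1 (mod 3); (1|3)=+1, (1|3)=+1; sign (−1)^0·+1^0·+1^7 = +1.
(a,b)_17: α=2, u≡6; β=1, v≡8 (mod 17); (6|17)=-1, (8|17)=+1; sign (−1)^0·-1^1·+1^2 = -1.
(a,b)_53: α=2, u≡11; β=2, v≡30 (mod 53); (11|53)=+1, (30|53)=-1; sign (−1)^0·+1^2·-1^2 = +1.
(-6, 442 / ℚ) ramifies at {13, 17}: a division algebra.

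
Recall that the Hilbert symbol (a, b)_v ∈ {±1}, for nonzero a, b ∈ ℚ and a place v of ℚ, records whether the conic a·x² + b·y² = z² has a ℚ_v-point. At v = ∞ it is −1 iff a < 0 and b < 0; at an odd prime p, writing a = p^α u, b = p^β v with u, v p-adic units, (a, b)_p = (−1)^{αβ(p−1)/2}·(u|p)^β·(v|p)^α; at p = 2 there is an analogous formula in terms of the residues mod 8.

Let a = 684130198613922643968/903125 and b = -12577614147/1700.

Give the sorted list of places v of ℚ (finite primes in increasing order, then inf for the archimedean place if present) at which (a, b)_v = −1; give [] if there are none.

Mod squares: a ≡ 2310, b ≡ -8211. Check v ∈ {∞, 2, 3, 5, 7, 11, 17, 23}.
v=23: a=23^2·(≡15), b=23^1·(≡14) mod 23; (15|23)=-1, (14|23)=-1; (−1)^{2·1·11}·(-1)^1·(-1)^2 = -1.
v=2: v_2(a)=15, v_2(b)=-2; units ≡ 3, 5 (mod 8); ε·ε+αω+βω = 1·0+15·1+-2·1 ≡ 1  ⇒  (a,b)_2 = -1.
v=17: a=17^-2·(≡13), b=17^-1·(≡6) mod 17; (13|17)=+1, (6|17)=-1; (−1)^{-2·-1·8}·(+1)^-1·(-1)^-2 = +1.
v=5: a=5^-5·(≡2), b=5^-2·(≡1) mod 5; (2|5)=-1, (1|5)=+1; (−1)^{-5·-2·2}·(-1)^-2·(+1)^-5 = +1.
v=∞: 2310 > 0 and -8211 < 0  ⇒  (a,b)_∞ = +1.
v=11: a=11^1·(≡9), b=11^0·(≡2) mod 11; (9|11)=+1, (2|11)=-1; (−1)^{1·0·5}·(+1)^0·(-1)^1 = -1.
v=3: a=3^21·(≡2), b=3^13·(≡2) mod 3; (2|3)=-1, (2|3)=-1; (−1)^{21·13·1}·(-1)^13·(-1)^21 = -1.
v=7: a=7^3·(≡2), b=7^3·(≡6) mod 7; (2|7)=+1, (6|7)=-1; (−1)^{3·3·3}·(+1)^3·(-1)^3 = +1.
(2310, -8211 / ℚ) ramifies at {2, 3, 11, 23}: a division algebra.

[2, 3, 11, 23]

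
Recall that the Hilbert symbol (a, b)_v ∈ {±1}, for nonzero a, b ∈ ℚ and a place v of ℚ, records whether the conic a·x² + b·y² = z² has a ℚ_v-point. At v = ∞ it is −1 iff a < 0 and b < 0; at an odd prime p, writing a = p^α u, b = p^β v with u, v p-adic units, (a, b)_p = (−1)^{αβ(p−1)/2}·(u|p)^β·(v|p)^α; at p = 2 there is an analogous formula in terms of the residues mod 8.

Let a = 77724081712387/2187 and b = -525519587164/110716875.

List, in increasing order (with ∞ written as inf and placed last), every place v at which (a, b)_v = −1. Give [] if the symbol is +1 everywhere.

Mod squares: a ≡ 561, b ≡ -66693. Check v ∈ {∞, 2, 3, 5, 11, 13, 17, 29, 43, 47}.
v=11: a=11^3·(≡8), b=11^3·(≡9) mod 11; (8|11)=-1, (9|11)=+1; (−1)^{3·3·5}·(-1)^3·(+1)^3 = +1.
v=47: a=47^2·(≡30), b=47^1·(≡41) mod 47; (30|47)=-1, (41|47)=-1; (−1)^{2·1·23}·(-1)^1·(-1)^2 = -1.
v=∞: 561 > 0 and -66693 < 0  ⇒  (a,b)_∞ = +1.
v=13: a=13^0·(≡2), b=13^2·(≡12) mod 13; (2|13)=-1, (12|13)=+1; (−1)^{0·2·6}·(-1)^2·(+1)^0 = +1.
v=3: a=3^-7·(≡1), b=3^-11·(≡2) mod 3; (1|3)=+1, (2|3)=-1; (−1)^{-7·-11·1}·(+1)^-11·(-1)^-7 = +1.
v=2: v_2(a)=0, v_2(b)=2; units ≡ 1, 3 (mod 8); ε·ε+αω+βω = 0·1+0·1+2·0 ≡ 0  ⇒  (a,b)_2 = +1.
v=43: a=43^2·(≡26), b=43^1·(≡17) mod 43; (26|43)=-1, (17|43)=+1; (−1)^{2·1·21}·(-1)^1·(+1)^2 = -1.
v=17: a=17^1·(≡13), b=17^2·(≡16) mod 17; (13|17)=+1, (16|17)=+1; (−1)^{1·2·8}·(+1)^2·(+1)^1 = +1.
v=29: a=29^2·(≡11), b=29^0·(≡5) mod 29; (11|29)=-1, (5|29)=+1; (−1)^{2·0·14}·(-1)^0·(+1)^2 = +1.
v=5: a=5^0·(≡1), b=5^-4·(≡3) mod 5; (1|5)=+1, (3|5)=-1; (−1)^{0·-4·2}·(+1)^-4·(-1)^0 = +1.
(561, -66693 / ℚ) ramifies at {43, 47}: a division algebra.

[43, 47]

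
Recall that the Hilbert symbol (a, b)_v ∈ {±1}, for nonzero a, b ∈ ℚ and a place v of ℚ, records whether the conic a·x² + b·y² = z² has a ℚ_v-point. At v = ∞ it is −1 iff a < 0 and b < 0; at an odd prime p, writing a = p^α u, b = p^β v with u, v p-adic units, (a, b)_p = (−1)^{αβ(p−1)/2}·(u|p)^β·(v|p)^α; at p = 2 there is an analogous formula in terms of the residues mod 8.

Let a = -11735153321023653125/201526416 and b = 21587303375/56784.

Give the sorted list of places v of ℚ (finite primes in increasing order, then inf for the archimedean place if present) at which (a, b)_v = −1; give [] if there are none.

[2, 5, 11, 17]

(a, b) ≡ (-5, 19635) mod (ℚ^×)²; places V = {2, 3, 5, 7, 11, 13, 17, 31, ∞}.
(a,b)_13: α=-4, u≡11; β=-2, v≡6 (mod 13); (11|13)=-1, (6|13)=-1; sign (−1)^0·-1^-2·-1^-4 = +1.
(a,b)_7: α=-2, u≡1; β=-1, v≡6 (mod 7); (1|7)=+1, (6|7)=-1; sign (−1)^0·+1^-1·-1^-2 = +1.
(a,b)_2: α=-4, β=-4; u≡3, v≡3 (mod 8); ε(u)ε(v)=1·1, αω(v)=-4·1, βω(u)=-4·1; sum ≡ 1  ⇒  -1.
(a,b)_11: α=4, u≡2; β=1, v≡5 (mod 11); (2|11)=-1, (5|11)=+1; sign (−1)^0·-1^1·+1^4 = -1.
(a,b)_∞: sgn(-5)=−, sgn(19635)=+, so +1.
(a,b)_5: α=5, u≡1; β=3, v≡3 (mod 5); (1|5)=+1, (3|5)=-1; sign (−1)^0·+1^3·-1^5 = -1.
(a,b)_3: α=-2, u≡1; β=-1, v≡2 (mod 3); (1|3)=+1, (2|3)=-1; sign (−1)^0·+1^-1·-1^-2 = +1.
(a,b)_17: α=2, u≡10; β=1, v≡2 (mod 17); (10|17)=-1, (2|17)=+1; sign (−1)^0·-1^1·+1^2 = -1.
(a,b)_31: α=6, u≡11; β=4, v≡27 (mod 31); (11|31)=-1, (27|31)=-1; sign (−1)^0·-1^4·-1^6 = +1.
(-5, 19635 / ℚ) ramifies at {2, 5, 11, 17}: a division algebra.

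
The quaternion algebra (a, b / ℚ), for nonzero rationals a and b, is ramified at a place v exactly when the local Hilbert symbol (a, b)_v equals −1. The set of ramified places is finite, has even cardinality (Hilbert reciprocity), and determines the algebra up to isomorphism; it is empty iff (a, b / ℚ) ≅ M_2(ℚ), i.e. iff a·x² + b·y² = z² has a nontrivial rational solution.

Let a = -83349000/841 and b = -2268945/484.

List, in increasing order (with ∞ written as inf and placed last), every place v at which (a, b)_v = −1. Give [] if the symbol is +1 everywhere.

Mod squares: a ≡ -210, b ≡ -105. Check v ∈ {∞, 2, 3, 5, 7, 11, 29}.
v=3: a=3^5·(≡2), b=3^3·(≡1) mod 3; (2|3)=-1, (1|3)=+1; (−1)^{5·3·1}·(-1)^3·(+1)^5 = +1.
v=2: v_2(a)=3, v_2(b)=-2; units ≡ 7, 7 (mod 8); ε·ε+αω+βω = 1·1+3·0+-2·0 ≡ 1  ⇒  (a,b)_2 = -1.
v=11: a=11^0·(≡7), b=11^-2·(≡9) mod 11; (7|11)=-1, (9|11)=+1; (−1)^{0·-2·5}·(-1)^-2·(+1)^0 = +1.
v=5: a=5^3·(≡3), b=5^1·(≡4) mod 5; (3|5)=-1, (4|5)=+1; (−1)^{3·1·2}·(-1)^1·(+1)^3 = -1.
v=∞: -210 < 0 and -105 < 0  ⇒  (a,b)_∞ = -1.
v=29: a=29^-2·(≡16), b=29^0·(≡8) mod 29; (16|29)=+1, (8|29)=-1; (−1)^{-2·0·14}·(+1)^0·(-1)^-2 = +1.
v=7: a=7^3·(≡5), b=7^5·(≡5) mod 7; (5|7)=-1, (5|7)=-1; (−1)^{3·5·3}·(-1)^5·(-1)^3 = -1.
(-210, -105 / ℚ) ramifies at {2, 5, 7, ∞}: a division algebra.

[2, 5, 7, inf]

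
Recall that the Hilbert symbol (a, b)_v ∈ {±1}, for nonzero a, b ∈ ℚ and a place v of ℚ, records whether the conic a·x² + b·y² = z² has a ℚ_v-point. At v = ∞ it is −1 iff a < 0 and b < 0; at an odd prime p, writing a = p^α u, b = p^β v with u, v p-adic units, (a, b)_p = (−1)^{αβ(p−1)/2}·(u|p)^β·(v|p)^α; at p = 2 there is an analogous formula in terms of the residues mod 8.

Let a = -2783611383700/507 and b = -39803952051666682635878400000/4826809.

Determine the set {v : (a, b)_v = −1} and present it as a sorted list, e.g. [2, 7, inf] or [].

Mod squares: a ≡ -399, b ≡ -1110. Check v ∈ {∞, 2, 3, 5, 7, 13, 17, 19, 23, 37}.
v=17: a=17^2·(≡2), b=17^2·(≡12) mod 17; (2|17)=+1, (12|17)=-1; (−1)^{2·2·8}·(+1)^2·(-1)^2 = +1.
v=7: a=7^1·(≡3), b=7^0·(≡5) mod 7; (3|7)=-1, (5|7)=-1; (−1)^{1·0·3}·(-1)^0·(-1)^1 = -1.
v=19: a=19^1·(≡6), b=19^2·(≡16) mod 19; (6|19)=+1, (16|19)=+1; (−1)^{1·2·9}·(+1)^2·(+1)^1 = +1.
v=5: a=5^2·(≡1), b=5^5·(≡3) mod 5; (1|5)=+1, (3|5)=-1; (−1)^{2·5·2}·(+1)^5·(-1)^2 = +1.
v=23: a=23^2·(≡7), b=23^4·(≡17) mod 23; (7|23)=-1, (17|23)=-1; (−1)^{2·4·11}·(-1)^4·(-1)^2 = +1.
v=13: a=13^-2·(≡3), b=13^-6·(≡5) mod 13; (3|13)=+1, (5|13)=-1; (−1)^{-2·-6·6}·(+1)^-6·(-1)^-2 = +1.
v=∞: -399 < 0 and -1110 < 0  ⇒  (a,b)_∞ = -1.
v=37: a=37^2·(≡29), b=37^5·(≡27) mod 37; (29|37)=-1, (27|37)=+1; (−1)^{2·5·18}·(-1)^5·(+1)^2 = -1.
v=3: a=3^-1·(≡2), b=3^1·(≡2) mod 3; (2|3)=-1, (2|3)=-1; (−1)^{-1·1·1}·(-1)^1·(-1)^-1 = -1.
v=2: v_2(a)=2, v_2(b)=21; units ≡ 1, 5 (mod 8); ε·ε+αω+βω = 0·0+2·1+21·0 ≡ 0  ⇒  (a,b)_2 = +1.
|Ram(-399, -1110)| = 4, even; anisotropic at {3, 7, 37, ∞}.

[3, 7, 37, inf]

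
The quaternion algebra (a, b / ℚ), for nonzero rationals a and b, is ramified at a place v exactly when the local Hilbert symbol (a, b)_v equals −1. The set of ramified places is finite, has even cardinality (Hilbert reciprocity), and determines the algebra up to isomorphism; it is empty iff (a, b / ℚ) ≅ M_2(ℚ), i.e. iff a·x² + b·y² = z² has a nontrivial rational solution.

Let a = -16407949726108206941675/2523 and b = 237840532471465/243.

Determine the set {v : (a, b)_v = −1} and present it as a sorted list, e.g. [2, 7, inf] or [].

(a, b) ≡ (-184569, 3565155) mod (ℚ^×)²; places V = {2, 3, 5, 7, 11, 13, 17, 19, 29, 31, 41, 43, 47, ∞}.
(a,b)_7: α=3, u≡2; β=2, v≡3 (mod 7); (2|7)=+1, (3|7)=-1; sign (−1)^0·+1^2·-1^3 = -1.
(a,b)_19: α=2, u≡5; β=0, v≡14 (mod 19); (5|19)=+1, (14|19)=-1; sign (−1)^0·+1^0·-1^2 = +1.
(a,b)_2: α=0, β=0; u≡7, v≡3 (mod 8); ε(u)ε(v)=1·1, αω(v)=0·1, βω(u)=0·0; sum ≡ 1  ⇒  -1.
(a,b)_∞: sgn(-184569)=−, sgn(3565155)=+, so +1.
(a,b)_29: α=-2, u≡28; β=0, v≡18 (mod 29); (28|29)=+1, (18|29)=-1; sign (−1)^0·+1^0·-1^-2 = +1.
(a,b)_47: α=3, u≡2; β=2, v≡7 (mod 47); (2|47)=+1, (7|47)=+1; sign (−1)^0·+1^2·+1^3 = +1.
(a,b)_17: α=1, u≡11; β=1, v≡12 (mod 17); (11|17)=-1, (12|17)=-1; sign (−1)^0·-1^1·-1^1 = +1.
(a,b)_43: α=0, u≡3; β=2, v≡4 (mod 43); (3|43)=-1, (4|43)=+1; sign (−1)^0·-1^2·+1^0 = +1.
(a,b)_13: α=2, u≡5; β=0, v≡3 (mod 13); (5|13)=-1, (3|13)=+1; sign (−1)^0·-1^0·+1^2 = +1.
(a,b)_3: α=-1, u≡1; β=-5, v≡1 (mod 3); (1|3)=+1, (1|3)=+1; sign (−1)^1·+1^-5·+1^-1 = -1.
(a,b)_31: α=2, u≡28; β=1, v≡30 (mod 31); (28|31)=+1, (30|31)=-1; sign (−1)^0·+1^1·-1^2 = +1.
(a,b)_5: α=2, u≡1; β=1, v≡1 (mod 5); (1|5)=+1, (1|5)=+1; sign (−1)^0·+1^1·+1^2 = +1.
(a,b)_11: α=1, u≡2; β=1, v≡4 (mod 11); (2|11)=-1, (4|11)=+1; sign (−1)^1·-1^1·+1^1 = +1.
(a,b)_41: α=2, u≡29; β=1, v≡30 (mod 41); (29|41)=-1, (30|41)=-1; sign (−1)^0·-1^1·-1^2 = -1.
(-184569, 3565155 / ℚ) ramifies at {2, 3, 7, 41}: a division algebra.

[2, 3, 7, 41]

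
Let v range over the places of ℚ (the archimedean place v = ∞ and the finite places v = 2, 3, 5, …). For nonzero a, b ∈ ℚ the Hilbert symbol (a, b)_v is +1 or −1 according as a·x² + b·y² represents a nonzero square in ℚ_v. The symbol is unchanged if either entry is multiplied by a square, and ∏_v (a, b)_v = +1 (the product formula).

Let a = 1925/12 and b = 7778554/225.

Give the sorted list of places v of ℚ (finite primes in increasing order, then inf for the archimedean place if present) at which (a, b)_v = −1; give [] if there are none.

[7, 17]

Mod squares: a ≡ 231, b ≡ 158746. Check v ∈ {∞, 2, 3, 5, 7, 11, 17, 23, 29}.
v=∞: 231 > 0 and 158746 > 0  ⇒  (a,b)_∞ = +1.
v=2: v_2(a)=-2, v_2(b)=1; units ≡ 7, 5 (mod 8); ε·ε+αω+βω = 1·0+-2·1+1·0 ≡ 0  ⇒  (a,b)_2 = +1.
v=29: a=29^0·(≡13), b=29^1·(≡20) mod 29; (13|29)=+1, (20|29)=+1; (−1)^{0·1·14}·(+1)^1·(+1)^0 = +1.
v=7: a=7^1·(≡6), b=7^3·(≡5) mod 7; (6|7)=-1, (5|7)=-1; (−1)^{1·3·3}·(-1)^3·(-1)^1 = -1.
v=23: a=23^0·(≡9), b=23^1·(≡8) mod 23; (9|23)=+1, (8|23)=+1; (−1)^{0·1·11}·(+1)^1·(+1)^0 = +1.
v=3: a=3^-1·(≡2), b=3^-2·(≡1) mod 3; (2|3)=-1, (1|3)=+1; (−1)^{-1·-2·1}·(-1)^-2·(+1)^-1 = +1.
v=11: a=11^1·(≡10), b=11^0·(≡5) mod 11; (10|11)=-1, (5|11)=+1; (−1)^{1·0·5}·(-1)^0·(+1)^1 = +1.
v=5: a=5^2·(≡1), b=5^-2·(≡1) mod 5; (1|5)=+1, (1|5)=+1; (−1)^{2·-2·2}·(+1)^-2·(+1)^2 = +1.
v=17: a=17^0·(≡6), b=17^1·(≡6) mod 17; (6|17)=-1, (6|17)=-1; (−1)^{0·1·8}·(-1)^1·(-1)^0 = -1.
Ram(231, 158746) = {7, 17}; no ℚ_7-point on the conic.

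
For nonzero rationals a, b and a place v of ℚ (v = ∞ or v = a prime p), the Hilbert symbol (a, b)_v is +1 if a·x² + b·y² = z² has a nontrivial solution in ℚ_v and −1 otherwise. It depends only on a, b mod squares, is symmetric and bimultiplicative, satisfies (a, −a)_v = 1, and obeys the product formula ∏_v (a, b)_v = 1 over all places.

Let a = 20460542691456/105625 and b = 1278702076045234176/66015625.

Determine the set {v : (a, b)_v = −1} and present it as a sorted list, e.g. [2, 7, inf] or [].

Mod squares: a ≡ 1426, b ≡ 161. Check v ∈ {∞, 2, 3, 5, 7, 13, 23, 31}.
v=31: a=31^3·(≡6), b=31^4·(≡26) mod 31; (6|31)=-1, (26|31)=-1; (−1)^{3·4·15}·(-1)^4·(-1)^3 = -1.
v=7: a=7^2·(≡5), b=7^3·(≡4) mod 7; (5|7)=-1, (4|7)=+1; (−1)^{2·3·3}·(-1)^3·(+1)^2 = -1.
v=13: a=13^-2·(≡10), b=13^-2·(≡11) mod 13; (10|13)=+1, (11|13)=-1; (−1)^{-2·-2·6}·(+1)^-2·(-1)^-2 = +1.
v=23: a=23^3·(≡4), b=23^3·(≡5) mod 23; (4|23)=+1, (5|23)=-1; (−1)^{3·3·11}·(+1)^3·(-1)^3 = +1.
v=2: v_2(a)=7, v_2(b)=12; units ≡ 1, 1 (mod 8); ε·ε+αω+βω = 0·0+7·0+12·0 ≡ 0  ⇒  (a,b)_2 = +1.
v=∞: 1426 > 0 and 161 > 0  ⇒  (a,b)_∞ = +1.
v=5: a=5^-4·(≡4), b=5^-8·(≡4) mod 5; (4|5)=+1, (4|5)=+1; (−1)^{-4·-8·2}·(+1)^-8·(+1)^-4 = +1.
v=3: a=3^2·(≡1), b=3^4·(≡2) mod 3; (1|3)=+1, (2|3)=-1; (−1)^{2·4·1}·(+1)^4·(-1)^2 = +1.
(1426, 161 / ℚ) ramifies at {7, 31}: a division algebra.

[7, 31]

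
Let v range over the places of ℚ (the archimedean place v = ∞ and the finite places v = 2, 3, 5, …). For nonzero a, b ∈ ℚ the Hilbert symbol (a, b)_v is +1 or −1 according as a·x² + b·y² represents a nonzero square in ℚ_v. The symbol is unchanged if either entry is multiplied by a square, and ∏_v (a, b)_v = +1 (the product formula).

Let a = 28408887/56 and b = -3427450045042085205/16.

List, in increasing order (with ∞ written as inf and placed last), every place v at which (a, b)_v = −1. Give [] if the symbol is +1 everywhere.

(a, b) ≡ (9282, -2805) mod (ℚ^×)²; places V = {2, 3, 5, 7, 11, 13, 17, 23, ∞}.
(a,b)_11: α=0, u≡1; β=1, v≡5 (mod 11); (1|11)=+1, (5|11)=+1; sign (−1)^0·+1^1·+1^0 = +1.
(a,b)_3: α=5, u≡1; β=1, v≡1 (mod 3); (1|3)=+1, (1|3)=+1; sign (−1)^1·+1^1·+1^5 = -1.
(a,b)_7: α=-1, u≡3; β=0, v≡2 (mod 7); (3|7)=-1, (2|7)=+1; sign (−1)^0·-1^0·+1^-1 = +1.
(a,b)_13: α=1, u≡3; β=4, v≡3 (mod 13); (3|13)=+1, (3|13)=+1; sign (−1)^0·+1^4·+1^1 = +1.
(a,b)_17: α=1, u≡9; β=3, v≡11 (mod 17); (9|17)=+1, (11|17)=-1; sign (−1)^0·+1^3·-1^1 = -1.
(a,b)_23: α=2, u≡9; β=6, v≡6 (mod 23); (9|23)=+1, (6|23)=+1; sign (−1)^0·+1^6·+1^2 = +1.
(a,b)_∞: sgn(9282)=+, sgn(-2805)=−, so +1.
(a,b)_5: α=0, u≡2; β=1, v≡4 (mod 5); (2|5)=-1, (4|5)=+1; sign (−1)^0·-1^1·+1^0 = -1.
(a,b)_2: α=-3, β=-4; u≡1, v≡3 (mod 8); ε(u)ε(v)=0·1, αω(v)=-3·1, βω(u)=-4·0; sum ≡ 1  ⇒  -1.
(9282, -2805 / ℚ) ramifies at {2, 3, 5, 17}: a division algebra.

[2, 3, 5, 17]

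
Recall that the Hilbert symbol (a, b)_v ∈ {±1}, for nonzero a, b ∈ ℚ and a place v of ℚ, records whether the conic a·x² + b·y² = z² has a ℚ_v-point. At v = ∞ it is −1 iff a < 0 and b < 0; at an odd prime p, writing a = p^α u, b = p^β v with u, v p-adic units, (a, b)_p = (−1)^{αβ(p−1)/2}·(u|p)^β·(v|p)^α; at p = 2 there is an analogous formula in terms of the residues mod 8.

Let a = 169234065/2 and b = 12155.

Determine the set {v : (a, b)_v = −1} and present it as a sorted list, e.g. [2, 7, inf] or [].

Mod squares: a ≡ 770, b ≡ 12155. Check v ∈ {∞, 2, 3, 5, 7, 11, 13, 17}.
v=3: a=3^2·(≡2), b=3^0·(≡2) mod 3; (2|3)=-1, (2|3)=-1; (−1)^{2·0·1}·(-1)^0·(-1)^2 = +1.
v=∞: 770 > 0 and 12155 > 0  ⇒  (a,b)_∞ = +1.
v=7: a=7^1·(≡5), b=7^0·(≡3) mod 7; (5|7)=-1, (3|7)=-1; (−1)^{1·0·3}·(-1)^0·(-1)^1 = -1.
v=2: v_2(a)=-1, v_2(b)=0; units ≡ 1, 3 (mod 8); ε·ε+αω+βω = 0·1+-1·1+0·0 ≡ 1  ⇒  (a,b)_2 = -1.
v=17: a=17^2·(≡10), b=17^1·(≡1) mod 17; (10|17)=-1, (1|17)=+1; (−1)^{2·1·8}·(-1)^1·(+1)^2 = -1.
v=13: a=13^2·(≡4), b=13^1·(≡12) mod 13; (4|13)=+1, (12|13)=+1; (−1)^{2·1·6}·(+1)^1·(+1)^2 = +1.
v=5: a=5^1·(≡4), b=5^1·(≡1) mod 5; (4|5)=+1, (1|5)=+1; (−1)^{1·1·2}·(+1)^1·(+1)^1 = +1.
v=11: a=11^1·(≡9), b=11^1·(≡5) mod 11; (9|11)=+1, (5|11)=+1; (−1)^{1·1·5}·(+1)^1·(+1)^1 = -1.
Ram(770, 12155) = {2, 7, 11, 17}; no ℚ_2-point on the conic.

[2, 7, 11, 17]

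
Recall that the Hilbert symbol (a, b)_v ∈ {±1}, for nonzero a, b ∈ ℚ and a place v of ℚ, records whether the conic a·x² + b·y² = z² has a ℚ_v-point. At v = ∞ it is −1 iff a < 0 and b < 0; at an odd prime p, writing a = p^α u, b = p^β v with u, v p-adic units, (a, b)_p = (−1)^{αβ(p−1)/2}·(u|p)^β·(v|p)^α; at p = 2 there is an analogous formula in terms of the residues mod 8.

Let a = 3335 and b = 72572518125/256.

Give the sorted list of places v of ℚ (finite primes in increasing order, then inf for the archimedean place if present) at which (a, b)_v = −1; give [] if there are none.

[]

(a, b) ≡ (3335, 29) mod (ℚ^×)²; places V = {2, 3, 5, 23, 29, ∞}.
(a,b)_2: α=0, β=-8; u≡7, v≡5 (mod 8); ε(u)ε(v)=1·0, αω(v)=0·1, βω(u)=-8·0; sum ≡ 0  ⇒  +1.
(a,b)_29: α=1, u≡28; β=3, v≡13 (mod 29); (28|29)=+1, (13|29)=+1; sign (−1)^0·+1^3·+1^1 = +1.
(a,b)_23: α=1, u≡7; β=2, v≡16 (mod 23); (7|23)=-1, (16|23)=+1; sign (−1)^0·-1^2·+1^1 = +1.
(a,b)_∞: sgn(3335)=+, sgn(29)=+, so +1.
(a,b)_3: α=0, u≡2; β=2, v≡2 (mod 3); (2|3)=-1, (2|3)=-1; sign (−1)^0·-1^2·-1^0 = +1.
(a,b)_5: α=1, u≡2; β=4, v≡4 (mod 5); (2|5)=-1, (4|5)=+1; sign (−1)^0·-1^4·+1^1 = +1.
Ram(a, b) = ∅: the form 3335·x² + 29·y² − z² is isotropic over every ℚ_v, so by Hasse–Minkowski it is isotropic over ℚ.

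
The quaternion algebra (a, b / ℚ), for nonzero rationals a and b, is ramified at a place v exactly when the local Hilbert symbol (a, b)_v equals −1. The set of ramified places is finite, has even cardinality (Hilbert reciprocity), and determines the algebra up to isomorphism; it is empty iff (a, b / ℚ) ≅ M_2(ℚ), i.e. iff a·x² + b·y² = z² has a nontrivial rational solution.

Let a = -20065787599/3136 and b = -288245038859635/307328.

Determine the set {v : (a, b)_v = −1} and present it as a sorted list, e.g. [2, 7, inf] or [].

[11, inf]

(a, b) ≡ (-2431, -1430) mod (ℚ^×)²; places V = {2, 5, 7, 11, 13, 17, ∞}.
(a,b)_∞: sgn(-2431)=−, sgn(-1430)=−, so -1.
(a,b)_7: α=-2, u≡3; β=-4, v≡5 (mod 7); (3|7)=-1, (5|7)=-1; sign (−1)^0·-1^-4·-1^-2 = +1.
(a,b)_13: α=5, u≡8; β=7, v≡8 (mod 13); (8|13)=-1, (8|13)=-1; sign (−1)^0·-1^7·-1^5 = +1.
(a,b)_11: α=1, u≡7; β=1, v≡7 (mod 11); (7|11)=-1, (7|11)=-1; sign (−1)^1·-1^1·-1^1 = -1.
(a,b)_2: α=-6, β=-7; u≡1, v≡5 (mod 8); ε(u)ε(v)=0·0, αω(v)=-6·1, βω(u)=-7·0; sum ≡ 0  ⇒  +1.
(a,b)_17: α=3, u≡14; β=4, v≡9 (mod 17); (14|17)=-1, (9|17)=+1; sign (−1)^0·-1^4·+1^3 = +1.
(a,b)_5: α=0, u≡1; β=1, v≡1 (mod 5); (1|5)=+1, (1|5)=+1; sign (−1)^0·+1^1·+1^0 = +1.
Ram(-2431, -1430) = {11, ∞}; no ℚ_11-point on the conic.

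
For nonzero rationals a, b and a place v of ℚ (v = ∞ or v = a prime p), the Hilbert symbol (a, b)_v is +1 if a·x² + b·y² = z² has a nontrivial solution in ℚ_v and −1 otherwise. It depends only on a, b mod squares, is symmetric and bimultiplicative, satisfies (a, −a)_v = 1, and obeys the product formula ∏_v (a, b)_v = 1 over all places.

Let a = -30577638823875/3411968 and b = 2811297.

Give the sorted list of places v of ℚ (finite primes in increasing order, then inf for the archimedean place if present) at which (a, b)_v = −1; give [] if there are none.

(a, b) ≡ (-1948115, 2811297) mod (ℚ^×)²; places V = {2, 3, 5, 7, 11, 13, 17, 19, 31, 37, 41, 43, ∞}.
(a,b)_∞: sgn(-1948115)=−, sgn(2811297)=+, so +1.
(a,b)_41: α=1, u≡5; β=0, v≡9 (mod 41); (5|41)=+1, (9|41)=+1; sign (−1)^0·+1^0·+1^1 = +1.
(a,b)_5: α=3, u≡3; β=0, v≡2 (mod 5); (3|5)=-1, (2|5)=-1; sign (−1)^0·-1^0·-1^3 = -1.
(a,b)_3: α=6, u≡1; β=1, v≡1 (mod 3); (1|3)=+1, (1|3)=+1; sign (−1)^0·+1^1·+1^6 = +1.
(a,b)_19: α=0, u≡8; β=1, v≡10 (mod 19); (8|19)=-1, (10|19)=-1; sign (−1)^0·-1^1·-1^0 = -1.
(a,b)_13: α=1, u≡3; β=0, v≡8 (mod 13); (3|13)=+1, (8|13)=-1; sign (−1)^0·+1^0·-1^1 = -1.
(a,b)_17: α=-1, u≡4; β=0, v≡7 (mod 17); (4|17)=+1, (7|17)=-1; sign (−1)^0·+1^0·-1^-1 = -1.
(a,b)_7: α=-2, u≡6; β=0, v≡6 (mod 7); (6|7)=-1, (6|7)=-1; sign (−1)^0·-1^0·-1^-2 = +1.
(a,b)_31: α=0, u≡28; β=1, v≡12 (mod 31); (28|31)=+1, (12|31)=-1; sign (−1)^0·+1^1·-1^0 = +1.
(a,b)_37: α=0, u≡7; β=1, v≡20 (mod 37); (7|37)=+1, (20|37)=-1; sign (−1)^0·+1^1·-1^0 = +1.
(a,b)_11: α=4, u≡6; β=0, v≡5 (mod 11); (6|11)=-1, (5|11)=+1; sign (−1)^0·-1^0·+1^4 = +1.
(a,b)_43: α=1, u≡17; β=1, v≡19 (mod 43); (17|43)=+1, (19|43)=-1; sign (−1)^1·+1^1·-1^1 = +1.
(a,b)_2: α=-12, β=0; u≡5, v≡1 (mod 8); ε(u)ε(v)=0·0, αω(v)=-12·0, βω(u)=0·1; sum ≡ 0  ⇒  +1.
Ram(-1948115, 2811297) = {5, 13, 17, 19}; no ℚ_5-point on the conic.

[5, 13, 17, 19]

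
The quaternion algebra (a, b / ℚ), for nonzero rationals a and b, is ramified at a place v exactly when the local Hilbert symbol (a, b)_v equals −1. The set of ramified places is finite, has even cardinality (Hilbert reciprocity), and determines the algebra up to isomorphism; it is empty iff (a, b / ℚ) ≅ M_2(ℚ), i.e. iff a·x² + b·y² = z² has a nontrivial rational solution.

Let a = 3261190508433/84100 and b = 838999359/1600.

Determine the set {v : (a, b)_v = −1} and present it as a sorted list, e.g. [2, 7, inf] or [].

(a, b) ≡ (33497, 770431) mod (ℚ^×)²; places V = {2, 3, 5, 11, 13, 19, 23, 29, 41, 43, ∞}.
(a,b)_3: α=2, u≡2; β=2, v≡1 (mod 3); (2|3)=-1, (1|3)=+1; sign (−1)^0·-1^2·+1^2 = +1.
(a,b)_13: α=2, u≡10; β=0, v≡3 (mod 13); (10|13)=+1, (3|13)=+1; sign (−1)^0·+1^0·+1^2 = +1.
(a,b)_29: α=-2, u≡12; β=0, v≡8 (mod 29); (12|29)=-1, (8|29)=-1; sign (−1)^0·-1^0·-1^-2 = +1.
(a,b)_19: α=1, u≡14; β=1, v≡14 (mod 19); (14|19)=-1, (14|19)=-1; sign (−1)^1·-1^1·-1^1 = -1.
(a,b)_∞: sgn(33497)=+, sgn(770431)=+, so +1.
(a,b)_43: α=1, u≡8; β=1, v≡26 (mod 43); (8|43)=-1, (26|43)=-1; sign (−1)^1·-1^1·-1^1 = -1.
(a,b)_5: α=-2, u≡2; β=-2, v≡1 (mod 5); (2|5)=-1, (1|5)=+1; sign (−1)^0·-1^-2·+1^-2 = +1.
(a,b)_2: α=-2, β=-6; u≡1, v≡7 (mod 8); ε(u)ε(v)=0·1, αω(v)=-2·0, βω(u)=-6·0; sum ≡ 0  ⇒  +1.
(a,b)_41: α=1, u≡3; β=1, v≡12 (mod 41); (3|41)=-1, (12|41)=-1; sign (−1)^0·-1^1·-1^1 = +1.
(a,b)_23: α=2, u≡2; β=1, v≡2 (mod 23); (2|23)=+1, (2|23)=+1; sign (−1)^0·+1^1·+1^2 = +1.
(a,b)_11: α=2, u≡10; β=2, v≡8 (mod 11); (10|11)=-1, (8|11)=-1; sign (−1)^0·-1^2·-1^2 = +1.
Ram(33497, 770431) = {19, 43}; no ℚ_19-point on the conic.

[19, 43]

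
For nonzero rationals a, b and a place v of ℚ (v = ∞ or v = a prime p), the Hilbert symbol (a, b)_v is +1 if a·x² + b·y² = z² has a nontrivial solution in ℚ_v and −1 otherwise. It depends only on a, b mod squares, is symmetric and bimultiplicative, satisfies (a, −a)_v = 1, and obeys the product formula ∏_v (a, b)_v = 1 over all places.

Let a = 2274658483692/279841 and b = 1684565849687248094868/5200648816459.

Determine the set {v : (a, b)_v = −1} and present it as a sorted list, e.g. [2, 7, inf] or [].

Mod squares: a ≡ 3, b ≡ 703. Check v ∈ {∞, 2, 3, 7, 19, 23, 37, 41, 43}.
v=37: a=37^2·(≡16), b=37^3·(≡13) mod 37; (16|37)=+1, (13|37)=-1; (−1)^{2·3·18}·(+1)^3·(-1)^2 = +1.
v=23: a=23^-4·(≡3), b=23^-6·(≡1) mod 23; (3|23)=+1, (1|23)=+1; (−1)^{-4·-6·11}·(+1)^-6·(+1)^-4 = +1.
v=43: a=43^0·(≡22), b=43^-2·(≡23) mod 43; (22|43)=-1, (23|43)=+1; (−1)^{0·-2·21}·(-1)^-2·(+1)^0 = +1.
v=3: a=3^1·(≡1), b=3^6·(≡1) mod 3; (1|3)=+1, (1|3)=+1; (−1)^{1·6·1}·(+1)^6·(+1)^1 = +1.
v=41: a=41^4·(≡14), b=41^6·(≡15) mod 41; (14|41)=-1, (15|41)=-1; (−1)^{4·6·20}·(-1)^6·(-1)^4 = +1.
v=∞: 3 > 0 and 703 > 0  ⇒  (a,b)_∞ = +1.
v=2: v_2(a)=2, v_2(b)=2; units ≡ 3, 7 (mod 8); ε·ε+αω+βω = 1·1+2·0+2·1 ≡ 1  ⇒  (a,b)_2 = -1.
v=7: a=7^2·(≡3), b=7^4·(≡5) mod 7; (3|7)=-1, (5|7)=-1; (−1)^{2·4·3}·(-1)^4·(-1)^2 = +1.
v=19: a=19^0·(≡10), b=19^-1·(≡8) mod 19; (10|19)=-1, (8|19)=-1; (−1)^{0·-1·9}·(-1)^-1·(-1)^0 = -1.
(3, 703 / ℚ) ramifies at {2, 19}: a division algebra.

[2, 19]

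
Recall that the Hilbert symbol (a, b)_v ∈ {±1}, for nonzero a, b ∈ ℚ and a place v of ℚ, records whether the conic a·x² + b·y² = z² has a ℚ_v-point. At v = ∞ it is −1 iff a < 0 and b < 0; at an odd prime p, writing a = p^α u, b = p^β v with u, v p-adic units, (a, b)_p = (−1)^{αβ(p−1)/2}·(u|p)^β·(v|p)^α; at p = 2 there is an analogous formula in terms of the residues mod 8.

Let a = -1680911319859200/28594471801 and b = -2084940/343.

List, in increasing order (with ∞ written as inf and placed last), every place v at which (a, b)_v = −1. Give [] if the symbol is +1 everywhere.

[3, 5, 7, 11, 13, inf]

(a, b) ≡ (-858, -5005) mod (ℚ^×)²; places V = {2, 3, 5, 7, 11, 13, 17, 29, ∞}.
(a,b)_17: α=-2, u≡9; β=0, v≡14 (mod 17); (9|17)=+1, (14|17)=-1; sign (−1)^0·+1^0·-1^-2 = +1.
(a,b)_11: α=1, u≡10; β=1, v≡6 (mod 11); (10|11)=-1, (6|11)=-1; sign (−1)^1·-1^1·-1^1 = -1.
(a,b)_13: α=1, u≡3; β=1, v≡8 (mod 13); (3|13)=+1, (8|13)=-1; sign (−1)^0·+1^1·-1^1 = -1.
(a,b)_5: α=2, u≡2; β=1, v≡4 (mod 5); (2|5)=-1, (4|5)=+1; sign (−1)^0·-1^1·+1^2 = -1.
(a,b)_7: α=-6, u≡6; β=-3, v≡3 (mod 7); (6|7)=-1, (3|7)=-1; sign (−1)^0·-1^-3·-1^-6 = -1.
(a,b)_3: α=15, u≡2; β=6, v≡2 (mod 3); (2|3)=-1, (2|3)=-1; sign (−1)^0·-1^6·-1^15 = -1.
(a,b)_29: α=-2, u≡17; β=0, v≡26 (mod 29); (17|29)=-1, (26|29)=-1; sign (−1)^0·-1^0·-1^-2 = +1.
(a,b)_2: α=15, β=2; u≡3, v≡3 (mod 8); ε(u)ε(v)=1·1, αω(v)=15·1, βω(u)=2·1; sum ≡ 0  ⇒  +1.
(a,b)_∞: sgn(-858)=−, sgn(-5005)=−, so -1.
(-858, -5005 / ℚ) ramifies at {3, 5, 7, 11, 13, ∞}: a division algebra.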